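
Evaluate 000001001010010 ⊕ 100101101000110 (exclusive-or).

XOR: 1 when bits differ
  000001001010010
^ 100101101000110
-----------------
  100100100010100
Decimal: 594 ^ 19270 = 18708



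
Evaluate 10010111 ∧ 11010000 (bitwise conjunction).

AND: 1 only when both bits are 1
  10010111
& 11010000
----------
  10010000
Decimal: 151 & 208 = 144



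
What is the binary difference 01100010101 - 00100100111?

Method 1 - Direct subtraction (column by column from the right: bit − bit − borrow-in; if negative, add 2 and borrow 1 from the next column):
borrow: 01111011100
        01100010101
-       00100100111
-------------------
        00111101110

Method 2 - Add two's complement:
Two's complement of 00100100111: invert → 11011011000, add 1 → 11011011001
  01100010101
+ 11011011001
-------------
 100111101110  (end carry out of the top bit = 1)
Discarding the end carry: 00111101110
Decimal check:
  01100010101 = 512 + 256 + 16 + 4 + 1 = 789
  00100100111 = 256 + 32 + 4 + 2 + 1 = 295
  789 - 295 = 494, and 00111101110 = 256 + 128 + 64 + 32 + 8 + 4 + 2 = 494 ✓



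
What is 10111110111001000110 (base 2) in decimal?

Sum of powers of 2 for each 1-bit:
2^1 + 2^2 + 2^6 + 2^9 + 2^10 + 2^11 + 2^13 + 2^14 + 2^15 + 2^16 + 2^17 + 2^19
= 2 + 4 + 64 + 512 + 1024 + 2048 + 8192 + 16384 + 32768 + 65536 + 131072 + 524288
= 781894



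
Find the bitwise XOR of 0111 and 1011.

XOR: 1 when bits differ
  0111
^ 1011
------
  1100
Decimal: 7 ^ 11 = 12



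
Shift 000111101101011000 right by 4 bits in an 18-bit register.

Original: 000111101101011000 (decimal 31576)
Shift right by 4 positions
Drop the 4 low bits; fill with zeros on the left
Result: 000000011110110101 (decimal 1973)
Equivalent: 31576 >> 4 = 31576 ÷ 2^4 = 1973



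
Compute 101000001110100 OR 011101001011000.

OR: 1 when either bit is 1
  101000001110100
| 011101001011000
-----------------
  111101001111100
Decimal: 20596 | 14936 = 31356



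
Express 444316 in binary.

Using repeated division by 2:
444316 ÷ 2 = 222158 remainder 0
222158 ÷ 2 = 111079 remainder 0
111079 ÷ 2 = 55539 remainder 1
55539 ÷ 2 = 27769 remainder 1
27769 ÷ 2 = 13884 remainder 1
13884 ÷ 2 = 6942 remainder 0
6942 ÷ 2 = 3471 remainder 0
3471 ÷ 2 = 1735 remainder 1
1735 ÷ 2 = 867 remainder 1
867 ÷ 2 = 433 remainder 1
433 ÷ 2 = 216 remainder 1
216 ÷ 2 = 108 remainder 0
108 ÷ 2 = 54 remainder 0
54 ÷ 2 = 27 remainder 0
27 ÷ 2 = 13 remainder 1
13 ÷ 2 = 6 remainder 1
6 ÷ 2 = 3 remainder 0
3 ÷ 2 = 1 remainder 1
1 ÷ 2 = 0 remainder 1
Reading remainders bottom to top: 1101100011110011100



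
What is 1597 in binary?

Using repeated division by 2:
1597 ÷ 2 = 798 remainder 1
798 ÷ 2 = 399 remainder 0
399 ÷ 2 = 199 remainder 1
199 ÷ 2 = 99 remainder 1
99 ÷ 2 = 49 remainder 1
49 ÷ 2 = 24 remainder 1
24 ÷ 2 = 12 remainder 0
12 ÷ 2 = 6 remainder 0
6 ÷ 2 = 3 remainder 0
3 ÷ 2 = 1 remainder 1
1 ÷ 2 = 0 remainder 1
Reading remainders bottom to top: 11000111101



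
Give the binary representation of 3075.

Using repeated division by 2:
3075 ÷ 2 = 1537 remainder 1
1537 ÷ 2 = 768 remainder 1
768 ÷ 2 = 384 remainder 0
384 ÷ 2 = 192 remainder 0
192 ÷ 2 = 96 remainder 0
96 ÷ 2 = 48 remainder 0
48 ÷ 2 = 24 remainder 0
24 ÷ 2 = 12 remainder 0
12 ÷ 2 = 6 remainder 0
6 ÷ 2 = 3 remainder 0
3 ÷ 2 = 1 remainder 1
1 ÷ 2 = 0 remainder 1
Reading remainders bottom to top: 110000000011



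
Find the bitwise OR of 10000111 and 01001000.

OR: 1 when either bit is 1
  10000111
| 01001000
----------
  11001111
Decimal: 135 | 72 = 207



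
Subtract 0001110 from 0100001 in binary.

Method 1 - Direct subtraction (column by column from the right: bit − bit − borrow-in; if negative, add 2 and borrow 1 from the next column):
borrow: 0111100
        0100001
-       0001110
---------------
        0010011

Method 2 - Add two's complement:
Two's complement of 0001110: invert → 1110001, add 1 → 1110010
  0100001
+ 1110010
---------
 10010011  (end carry out of the top bit = 1)
Discarding the end carry: 0010011
Decimal check:
  0100001 = 32 + 1 = 33
  0001110 = 8 + 4 + 2 = 14
  33 - 14 = 19, and 0010011 = 16 + 2 + 1 = 19 ✓



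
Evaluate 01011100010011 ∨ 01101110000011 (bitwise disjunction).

OR: 1 when either bit is 1
  01011100010011
| 01101110000011
----------------
  01111110010011
Decimal: 5907 | 7043 = 8083



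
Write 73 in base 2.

Using repeated division by 2:
73 ÷ 2 = 36 remainder 1
36 ÷ 2 = 18 remainder 0
18 ÷ 2 = 9 remainder 0
9 ÷ 2 = 4 remainder 1
4 ÷ 2 = 2 remainder 0
2 ÷ 2 = 1 remainder 0
1 ÷ 2 = 0 remainder 1
Reading remainders bottom to top: 1001001



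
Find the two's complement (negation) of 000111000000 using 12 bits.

Original: 000111000000
Step 1 - Invert all bits: 111000111111
Step 2 - Add 1: 111001000000
Verification: 000111000000 + 111001000000 = 1000000000000; discarding the end carry (carry out of the top bit) leaves the 12-bit value 000000000000, as required for x + (-x)



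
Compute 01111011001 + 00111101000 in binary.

Add column by column from the right: bit + bit + carry-in; write the sum mod 2, carry 1 when the sum is 2 or 3.
carry:  11111110000
        01111011001
+       00111101000
-------------------
       010111000001
(the carry out of the leftmost column, 0, becomes the leading bit)
Decimal check:
  01111011001 = 512 + 256 + 128 + 64 + 16 + 8 + 1 = 985
  00111101000 = 256 + 128 + 64 + 32 + 8 = 488
  985 + 488 = 1473, and 010111000001 = 1024 + 256 + 128 + 64 + 1 = 1473 ✓



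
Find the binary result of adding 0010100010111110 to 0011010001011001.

Add column by column from the right: bit + bit + carry-in; write the sum mod 2, carry 1 when the sum is 2 or 3.
carry:  0100000111110000
        0010100010111110
+       0011010001011001
------------------------
       00101110100010111
(the carry out of the leftmost column, 0, becomes the leading bit)
Decimal check:
  0010100010111110 = 8192 + 2048 + 128 + 32 + 16 + 8 + 4 + 2 = 10430
  0011010001011001 = 8192 + 4096 + 1024 + 64 + 16 + 8 + 1 = 13401
  10430 + 13401 = 23831, and 00101110100010111 = 16384 + 4096 + 2048 + 1024 + 256 + 16 + 4 + 2 + 1 = 23831 ✓



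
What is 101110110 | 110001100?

OR: 1 when either bit is 1
  101110110
| 110001100
-----------
  111111110
Decimal: 374 | 396 = 510



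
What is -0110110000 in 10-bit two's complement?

Original: 0110110000
Step 1 - Invert all bits: 1001001111
Step 2 - Add 1: 1001010000
Verification: 0110110000 + 1001010000 = 10000000000; discarding the end carry (carry out of the top bit) leaves the 10-bit value 0000000000, as required for x + (-x)



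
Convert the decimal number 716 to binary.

Using repeated division by 2:
716 ÷ 2 = 358 remainder 0
358 ÷ 2 = 179 remainder 0
179 ÷ 2 = 89 remainder 1
89 ÷ 2 = 44 remainder 1
44 ÷ 2 = 22 remainder 0
22 ÷ 2 = 11 remainder 0
11 ÷ 2 = 5 remainder 1
5 ÷ 2 = 2 remainder 1
2 ÷ 2 = 1 remainder 0
1 ÷ 2 = 0 remainder 1
Reading remainders bottom to top: 1011001100



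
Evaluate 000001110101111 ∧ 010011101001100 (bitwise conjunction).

AND: 1 only when both bits are 1
  000001110101111
& 010011101001100
-----------------
  000001100001100
Decimal: 943 & 10060 = 780



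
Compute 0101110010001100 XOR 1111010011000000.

XOR: 1 when bits differ
  0101110010001100
^ 1111010011000000
------------------
  1010100001001100
Decimal: 23692 ^ 62656 = 43084



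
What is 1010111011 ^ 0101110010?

XOR: 1 when bits differ
  1010111011
^ 0101110010
------------
  1111001001
Decimal: 699 ^ 370 = 969



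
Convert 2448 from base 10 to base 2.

Using repeated division by 2:
2448 ÷ 2 = 1224 remainder 0
1224 ÷ 2 = 612 remainder 0
612 ÷ 2 = 306 remainder 0
306 ÷ 2 = 153 remainder 0
153 ÷ 2 = 76 remainder 1
76 ÷ 2 = 38 remainder 0
38 ÷ 2 = 19 remainder 0
19 ÷ 2 = 9 remainder 1
9 ÷ 2 = 4 remainder 1
4 ÷ 2 = 2 remainder 0
2 ÷ 2 = 1 remainder 0
1 ÷ 2 = 0 remainder 1
Reading remainders bottom to top: 100110010000



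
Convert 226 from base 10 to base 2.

Using repeated division by 2:
226 ÷ 2 = 113 remainder 0
113 ÷ 2 = 56 remainder 1
56 ÷ 2 = 28 remainder 0
28 ÷ 2 = 14 remainder 0
14 ÷ 2 = 7 remainder 0
7 ÷ 2 = 3 remainder 1
3 ÷ 2 = 1 remainder 1
1 ÷ 2 = 0 remainder 1
Reading remainders bottom to top: 11100010



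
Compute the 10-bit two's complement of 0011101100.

Original: 0011101100
Step 1 - Invert all bits: 1100010011
Step 2 - Add 1: 1100010100
Verification: 0011101100 + 1100010100 = 10000000000; discarding the end carry (carry out of the top bit) leaves the 10-bit value 0000000000, as required for x + (-x)



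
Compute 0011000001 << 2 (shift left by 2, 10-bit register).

Original: 0011000001 (decimal 193)
Shift left by 2 positions
Append 2 zeros on the right
Result: 1100000100 (decimal 772)
Equivalent: 193 << 2 = 193 × 2^2 = 772



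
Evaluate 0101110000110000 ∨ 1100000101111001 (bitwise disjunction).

OR: 1 when either bit is 1
  0101110000110000
| 1100000101111001
------------------
  1101110101111001
Decimal: 23600 | 49529 = 56697



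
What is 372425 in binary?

Using repeated division by 2:
372425 ÷ 2 = 186212 remainder 1
186212 ÷ 2 = 93106 remainder 0
93106 ÷ 2 = 46553 remainder 0
46553 ÷ 2 = 23276 remainder 1
23276 ÷ 2 = 11638 remainder 0
11638 ÷ 2 = 5819 remainder 0
5819 ÷ 2 = 2909 remainder 1
2909 ÷ 2 = 1454 remainder 1
1454 ÷ 2 = 727 remainder 0
727 ÷ 2 = 363 remainder 1
363 ÷ 2 = 181 remainder 1
181 ÷ 2 = 90 remainder 1
90 ÷ 2 = 45 remainder 0
45 ÷ 2 = 22 remainder 1
22 ÷ 2 = 11 remainder 0
11 ÷ 2 = 5 remainder 1
5 ÷ 2 = 2 remainder 1
2 ÷ 2 = 1 remainder 0
1 ÷ 2 = 0 remainder 1
Reading remainders bottom to top: 1011010111011001001



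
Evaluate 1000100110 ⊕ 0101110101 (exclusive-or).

XOR: 1 when bits differ
  1000100110
^ 0101110101
------------
  1101010011
Decimal: 550 ^ 373 = 851



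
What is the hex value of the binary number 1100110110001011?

Group into 4-bit nibbles from right:
  1100 = C
  1101 = D
  1000 = 8
  1011 = B
Result: CD8B



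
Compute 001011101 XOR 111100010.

XOR: 1 when bits differ
  001011101
^ 111100010
-----------
  110111111
Decimal: 93 ^ 482 = 447



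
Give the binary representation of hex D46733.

Convert each hex digit to 4 bits:
  D = 1101
  4 = 0100
  6 = 0110
  7 = 0111
  3 = 0011
  3 = 0011
Concatenate: 110101000110011100110011



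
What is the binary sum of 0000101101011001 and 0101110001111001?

Add column by column from the right: bit + bit + carry-in; write the sum mod 2, carry 1 when the sum is 2 or 3.
carry:  0011000011110010
        0000101101011001
+       0101110001111001
------------------------
       00110011111010010
(the carry out of the leftmost column, 0, becomes the leading bit)
Decimal check:
  0000101101011001 = 2048 + 512 + 256 + 64 + 16 + 8 + 1 = 2905
  0101110001111001 = 16384 + 4096 + 2048 + 1024 + 64 + 32 + 16 + 8 + 1 = 23673
  2905 + 23673 = 26578, and 00110011111010010 = 16384 + 8192 + 1024 + 512 + 256 + 128 + 64 + 16 + 2 = 26578 ✓



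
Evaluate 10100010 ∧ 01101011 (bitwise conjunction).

AND: 1 only when both bits are 1
  10100010
& 01101011
----------
  00100010
Decimal: 162 & 107 = 34



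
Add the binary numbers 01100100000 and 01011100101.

Add column by column from the right: bit + bit + carry-in; write the sum mod 2, carry 1 when the sum is 2 or 3.
carry:  11111000000
        01100100000
+       01011100101
-------------------
       011000000101
(the carry out of the leftmost column, 0, becomes the leading bit)
Decimal check:
  01100100000 = 512 + 256 + 32 = 800
  01011100101 = 512 + 128 + 64 + 32 + 4 + 1 = 741
  800 + 741 = 1541, and 011000000101 = 1024 + 512 + 4 + 1 = 1541 ✓



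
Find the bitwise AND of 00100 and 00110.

AND: 1 only when both bits are 1
  00100
& 00110
-------
  00100
Decimal: 4 & 6 = 4



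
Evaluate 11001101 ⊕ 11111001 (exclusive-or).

XOR: 1 when bits differ
  11001101
^ 11111001
----------
  00110100
Decimal: 205 ^ 249 = 52



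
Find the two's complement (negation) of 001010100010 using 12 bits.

Original: 001010100010
Step 1 - Invert all bits: 110101011101
Step 2 - Add 1: 110101011110
Verification: 001010100010 + 110101011110 = 1000000000000; discarding the end carry (carry out of the top bit) leaves the 12-bit value 000000000000, as required for x + (-x)



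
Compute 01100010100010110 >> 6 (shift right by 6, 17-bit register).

Original: 01100010100010110 (decimal 50454)
Shift right by 6 positions
Drop the 6 low bits; fill with zeros on the left
Result: 00000001100010100 (decimal 788)
Equivalent: 50454 >> 6 = 50454 ÷ 2^6 = 788



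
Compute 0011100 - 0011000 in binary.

Method 1 - Direct subtraction (column by column from the right: bit − bit − borrow-in; if negative, add 2 and borrow 1 from the next column):
borrow: 0000000
        0011100
-       0011000
---------------
        0000100

Method 2 - Add two's complement:
Two's complement of 0011000: invert → 1100111, add 1 → 1101000
  0011100
+ 1101000
---------
 10000100  (end carry out of the top bit = 1)
Discarding the end carry: 0000100
Decimal check:
  0011100 = 16 + 8 + 4 = 28
  0011000 = 16 + 8 = 24
  28 - 24 = 4, and 0000100 = 4 ✓



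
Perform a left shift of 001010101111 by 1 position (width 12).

Original: 001010101111 (decimal 687)
Shift left by 1 position
Append 1 zero on the right
Result: 010101011110 (decimal 1374)
Equivalent: 687 << 1 = 687 × 2^1 = 1374



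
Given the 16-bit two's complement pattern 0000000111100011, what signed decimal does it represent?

Binary: 0000000111100011
Sign bit: 0 (non-negative)
Read directly as an unsigned value:
0000000111100011 = 256 + 128 + 64 + 32 + 2 + 1 = 483
Value: 483



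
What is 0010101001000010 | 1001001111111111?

OR: 1 when either bit is 1
  0010101001000010
| 1001001111111111
------------------
  1011101111111111
Decimal: 10818 | 37887 = 48127



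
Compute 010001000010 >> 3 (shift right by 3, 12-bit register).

Original: 010001000010 (decimal 1090)
Shift right by 3 positions
Drop the 3 low bits; fill with zeros on the left
Result: 000010001000 (decimal 136)
Equivalent: 1090 >> 3 = 1090 ÷ 2^3 = 136



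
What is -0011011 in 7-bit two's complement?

Original: 0011011
Step 1 - Invert all bits: 1100100
Step 2 - Add 1: 1100101
Verification: 0011011 + 1100101 = 10000000; discarding the end carry (carry out of the top bit) leaves the 7-bit value 0000000, as required for x + (-x)



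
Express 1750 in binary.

Using repeated division by 2:
1750 ÷ 2 = 875 remainder 0
875 ÷ 2 = 437 remainder 1
437 ÷ 2 = 218 remainder 1
218 ÷ 2 = 109 remainder 0
109 ÷ 2 = 54 remainder 1
54 ÷ 2 = 27 remainder 0
27 ÷ 2 = 13 remainder 1
13 ÷ 2 = 6 remainder 1
6 ÷ 2 = 3 remainder 0
3 ÷ 2 = 1 remainder 1
1 ÷ 2 = 0 remainder 1
Reading remainders bottom to top: 11011010110



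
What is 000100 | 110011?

OR: 1 when either bit is 1
  000100
| 110011
--------
  110111
Decimal: 4 | 51 = 55



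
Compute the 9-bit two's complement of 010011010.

Original: 010011010
Step 1 - Invert all bits: 101100101
Step 2 - Add 1: 101100110
Verification: 010011010 + 101100110 = 1000000000; discarding the end carry (carry out of the top bit) leaves the 9-bit value 000000000, as required for x + (-x)



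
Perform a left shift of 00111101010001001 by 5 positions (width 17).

Original: 00111101010001001 (decimal 31369)
Shift left by 5 positions
Append 5 zeros on the right and drop the 5 high bits that overflow the 17-bit width
Result: 10101000100100000 (decimal 86304)
Equivalent: 31369 << 5 = 31369 × 2^5 = 1003808, truncated to 17 bits = 86304



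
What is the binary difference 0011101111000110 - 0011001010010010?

Method 1 - Direct subtraction (column by column from the right: bit − bit − borrow-in; if negative, add 2 and borrow 1 from the next column):
borrow: 0000000001100000
        0011101111000110
-       0011001010010010
------------------------
        0000100100110100

Method 2 - Add two's complement:
Two's complement of 0011001010010010: invert → 1100110101101101, add 1 → 1100110101101110
  0011101111000110
+ 1100110101101110
------------------
 10000100100110100  (end carry out of the top bit = 1)
Discarding the end carry: 0000100100110100
Decimal check:
  0011101111000110 = 8192 + 4096 + 2048 + 512 + 256 + 128 + 64 + 4 + 2 = 15302
  0011001010010010 = 8192 + 4096 + 512 + 128 + 16 + 2 = 12946
  15302 - 12946 = 2356, and 0000100100110100 = 2048 + 256 + 32 + 16 + 4 = 2356 ✓



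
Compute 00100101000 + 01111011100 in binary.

Add column by column from the right: bit + bit + carry-in; write the sum mod 2, carry 1 when the sum is 2 or 3.
carry:  11111110000
        00100101000
+       01111011100
-------------------
       010100000100
(the carry out of the leftmost column, 0, becomes the leading bit)
Decimal check:
  00100101000 = 256 + 32 + 8 = 296
  01111011100 = 512 + 256 + 128 + 64 + 16 + 8 + 4 = 988
  296 + 988 = 1284, and 010100000100 = 1024 + 256 + 4 = 1284 ✓



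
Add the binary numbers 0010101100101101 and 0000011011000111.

Add column by column from the right: bit + bit + carry-in; write the sum mod 2, carry 1 when the sum is 2 or 3.
carry:  0001110000011110
        0010101100101101
+       0000011011000111
------------------------
       00011000111110100
(the carry out of the leftmost column, 0, becomes the leading bit)
Decimal check:
  0010101100101101 = 8192 + 2048 + 512 + 256 + 32 + 8 + 4 + 1 = 11053
  0000011011000111 = 1024 + 512 + 128 + 64 + 4 + 2 + 1 = 1735
  11053 + 1735 = 12788, and 00011000111110100 = 8192 + 4096 + 256 + 128 + 64 + 32 + 16 + 4 = 12788 ✓



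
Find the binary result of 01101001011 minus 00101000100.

Method 1 - Direct subtraction (column by column from the right: bit − bit − borrow-in; if negative, add 2 and borrow 1 from the next column):
borrow: 00000001000
        01101001011
-       00101000100
-------------------
        01000000111

Method 2 - Add two's complement:
Two's complement of 00101000100: invert → 11010111011, add 1 → 11010111100
  01101001011
+ 11010111100
-------------
 101000000111  (end carry out of the top bit = 1)
Discarding the end carry: 01000000111
Decimal check:
  01101001011 = 512 + 256 + 64 + 8 + 2 + 1 = 843
  00101000100 = 256 + 64 + 4 = 324
  843 - 324 = 519, and 01000000111 = 512 + 4 + 2 + 1 = 519 ✓



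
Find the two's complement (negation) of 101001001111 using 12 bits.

Original (sign bit 1, negative): 101001001111
Step 1 - Invert all bits: 010110110000
Step 2 - Add 1: 010110110001
Verification: 101001001111 + 010110110001 = 1000000000000; discarding the end carry (carry out of the top bit) leaves the 12-bit value 000000000000, as required for x + (-x)



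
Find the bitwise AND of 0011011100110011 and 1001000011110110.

AND: 1 only when both bits are 1
  0011011100110011
& 1001000011110110
------------------
  0001000000110010
Decimal: 14131 & 37110 = 4146



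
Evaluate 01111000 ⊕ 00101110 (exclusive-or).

XOR: 1 when bits differ
  01111000
^ 00101110
----------
  01010110
Decimal: 120 ^ 46 = 86



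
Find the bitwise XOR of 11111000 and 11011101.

XOR: 1 when bits differ
  11111000
^ 11011101
----------
  00100101
Decimal: 248 ^ 221 = 37



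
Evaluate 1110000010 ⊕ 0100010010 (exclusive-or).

XOR: 1 when bits differ
  1110000010
^ 0100010010
------------
  1010010000
Decimal: 898 ^ 274 = 656



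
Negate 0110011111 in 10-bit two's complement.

Original: 0110011111
Step 1 - Invert all bits: 1001100000
Step 2 - Add 1: 1001100001
Verification: 0110011111 + 1001100001 = 10000000000; discarding the end carry (carry out of the top bit) leaves the 10-bit value 0000000000, as required for x + (-x)



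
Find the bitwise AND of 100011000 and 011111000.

AND: 1 only when both bits are 1
  100011000
& 011111000
-----------
  000011000
Decimal: 280 & 248 = 24



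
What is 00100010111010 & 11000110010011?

AND: 1 only when both bits are 1
  00100010111010
& 11000110010011
----------------
  00000010010010
Decimal: 2234 & 12691 = 146



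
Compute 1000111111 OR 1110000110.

OR: 1 when either bit is 1
  1000111111
| 1110000110
------------
  1110111111
Decimal: 575 | 902 = 959



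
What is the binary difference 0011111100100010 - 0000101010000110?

Method 1 - Direct subtraction (column by column from the right: bit − bit − borrow-in; if negative, add 2 and borrow 1 from the next column):
borrow: 0000000100111000
        0011111100100010
-       0000101010000110
------------------------
        0011010010011100

Method 2 - Add two's complement:
Two's complement of 0000101010000110: invert → 1111010101111001, add 1 → 1111010101111010
  0011111100100010
+ 1111010101111010
------------------
 10011010010011100  (end carry out of the top bit = 1)
Discarding the end carry: 0011010010011100
Decimal check:
  0011111100100010 = 8192 + 4096 + 2048 + 1024 + 512 + 256 + 32 + 2 = 16162
  0000101010000110 = 2048 + 512 + 128 + 4 + 2 = 2694
  16162 - 2694 = 13468, and 0011010010011100 = 8192 + 4096 + 1024 + 128 + 16 + 8 + 4 = 13468 ✓



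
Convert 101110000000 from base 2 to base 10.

Sum of powers of 2 for each 1-bit:
2^7 + 2^8 + 2^9 + 2^11
= 128 + 256 + 512 + 2048
= 2944



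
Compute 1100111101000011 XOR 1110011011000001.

XOR: 1 when bits differ
  1100111101000011
^ 1110011011000001
------------------
  0010100110000010
Decimal: 53059 ^ 59073 = 10626



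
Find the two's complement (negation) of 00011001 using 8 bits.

Original: 00011001
Step 1 - Invert all bits: 11100110
Step 2 - Add 1: 11100111
Verification: 00011001 + 11100111 = 100000000; discarding the end carry (carry out of the top bit) leaves the 8-bit value 00000000, as required for x + (-x)



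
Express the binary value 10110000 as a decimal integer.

Sum of powers of 2 for each 1-bit:
2^4 + 2^5 + 2^7
= 16 + 32 + 128
= 176



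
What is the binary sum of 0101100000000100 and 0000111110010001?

Add column by column from the right: bit + bit + carry-in; write the sum mod 2, carry 1 when the sum is 2 or 3.
carry:  0011000000000000
        0101100000000100
+       0000111110010001
------------------------
       00110011110010101
(the carry out of the leftmost column, 0, becomes the leading bit)
Decimal check:
  0101100000000100 = 16384 + 4096 + 2048 + 4 = 22532
  0000111110010001 = 2048 + 1024 + 512 + 256 + 128 + 16 + 1 = 3985
  22532 + 3985 = 26517, and 00110011110010101 = 16384 + 8192 + 1024 + 512 + 256 + 128 + 16 + 4 + 1 = 26517 ✓



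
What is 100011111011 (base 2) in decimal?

Sum of powers of 2 for each 1-bit:
2^0 + 2^1 + 2^3 + 2^4 + 2^5 + 2^6 + 2^7 + 2^11
= 1 + 2 + 8 + 16 + 32 + 64 + 128 + 2048
= 2299



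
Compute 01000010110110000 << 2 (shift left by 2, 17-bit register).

Original: 01000010110110000 (decimal 34224)
Shift left by 2 positions
Append 2 zeros on the right and drop the 2 high bits that overflow the 17-bit width
Result: 00001011011000000 (decimal 5824)
Equivalent: 34224 << 2 = 34224 × 2^2 = 136896, truncated to 17 bits = 5824



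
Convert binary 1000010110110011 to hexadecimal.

Group into 4-bit nibbles from right:
  1000 = 8
  0101 = 5
  1011 = B
  0011 = 3
Result: 85B3



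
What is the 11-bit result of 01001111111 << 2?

Original: 01001111111 (decimal 639)
Shift left by 2 positions
Append 2 zeros on the right and drop the 2 high bits that overflow the 11-bit width
Result: 00111111100 (decimal 508)
Equivalent: 639 << 2 = 639 × 2^2 = 2556, truncated to 11 bits = 508



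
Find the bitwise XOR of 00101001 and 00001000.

XOR: 1 when bits differ
  00101001
^ 00001000
----------
  00100001
Decimal: 41 ^ 8 = 33



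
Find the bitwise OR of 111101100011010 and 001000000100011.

OR: 1 when either bit is 1
  111101100011010
| 001000000100011
-----------------
  111101100111011
Decimal: 31514 | 4131 = 31547



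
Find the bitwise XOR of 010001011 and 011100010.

XOR: 1 when bits differ
  010001011
^ 011100010
-----------
  001101001
Decimal: 139 ^ 226 = 105



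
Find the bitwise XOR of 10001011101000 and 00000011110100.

XOR: 1 when bits differ
  10001011101000
^ 00000011110100
----------------
  10001000011100
Decimal: 8936 ^ 244 = 8732



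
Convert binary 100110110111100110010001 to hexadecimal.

Group into 4-bit nibbles from right:
  1001 = 9
  1011 = B
  0111 = 7
  1001 = 9
  1001 = 9
  0001 = 1
Result: 9B7991



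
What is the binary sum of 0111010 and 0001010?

Add column by column from the right: bit + bit + carry-in; write the sum mod 2, carry 1 when the sum is 2 or 3.
carry:  1110100
        0111010
+       0001010
---------------
       01000100
(the carry out of the leftmost column, 0, becomes the leading bit)
Decimal check:
  0111010 = 32 + 16 + 8 + 2 = 58
  0001010 = 8 + 2 = 10
  58 + 10 = 68, and 01000100 = 64 + 4 = 68 ✓



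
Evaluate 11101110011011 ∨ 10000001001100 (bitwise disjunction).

OR: 1 when either bit is 1
  11101110011011
| 10000001001100
----------------
  11101111011111
Decimal: 15259 | 8268 = 15327



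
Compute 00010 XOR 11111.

XOR: 1 when bits differ
  00010
^ 11111
-------
  11101
Decimal: 2 ^ 31 = 29



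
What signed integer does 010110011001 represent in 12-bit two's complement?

Binary: 010110011001
Sign bit: 0 (non-negative)
Read directly as an unsigned value:
010110011001 = 1024 + 256 + 128 + 16 + 8 + 1 = 1433
Value: 1433



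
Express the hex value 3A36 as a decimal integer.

Expand by place value (powers of 16):
Digit values: A = 10
3A36 = 3 × 16^3 + 10 × 16^2 + 3 × 16^1 + 6 × 16^0
= 3 × 4096 + 10 × 256 + 3 × 16 + 6 × 1
= 12288 + 2560 + 48 + 6
= 14902



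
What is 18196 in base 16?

Using repeated division by 16 (digits 10–15 are A–F):
18196 ÷ 16 = 1137 remainder 4
1137 ÷ 16 = 71 remainder 1
71 ÷ 16 = 4 remainder 7
4 ÷ 16 = 0 remainder 4
Reading remainders bottom to top: 4714



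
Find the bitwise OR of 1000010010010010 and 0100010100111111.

OR: 1 when either bit is 1
  1000010010010010
| 0100010100111111
------------------
  1100010110111111
Decimal: 33938 | 17727 = 50623



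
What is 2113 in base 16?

Using repeated division by 16 (digits 10–15 are A–F):
2113 ÷ 16 = 132 remainder 1
132 ÷ 16 = 8 remainder 4
8 ÷ 16 = 0 remainder 8
Reading remainders bottom to top: 841



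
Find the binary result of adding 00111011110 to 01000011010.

Add column by column from the right: bit + bit + carry-in; write the sum mod 2, carry 1 when the sum is 2 or 3.
carry:  00000111100
        00111011110
+       01000011010
-------------------
       001111111000
(the carry out of the leftmost column, 0, becomes the leading bit)
Decimal check:
  00111011110 = 256 + 128 + 64 + 16 + 8 + 4 + 2 = 478
  01000011010 = 512 + 16 + 8 + 2 = 538
  478 + 538 = 1016, and 001111111000 = 512 + 256 + 128 + 64 + 32 + 16 + 8 = 1016 ✓



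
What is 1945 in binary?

Using repeated division by 2:
1945 ÷ 2 = 972 remainder 1
972 ÷ 2 = 486 remainder 0
486 ÷ 2 = 243 remainder 0
243 ÷ 2 = 121 remainder 1
121 ÷ 2 = 60 remainder 1
60 ÷ 2 = 30 remainder 0
30 ÷ 2 = 15 remainder 0
15 ÷ 2 = 7 remainder 1
7 ÷ 2 = 3 remainder 1
3 ÷ 2 = 1 remainder 1
1 ÷ 2 = 0 remainder 1
Reading remainders bottom to top: 11110011001



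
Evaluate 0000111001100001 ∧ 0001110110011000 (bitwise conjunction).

AND: 1 only when both bits are 1
  0000111001100001
& 0001110110011000
------------------
  0000110000000000
Decimal: 3681 & 7576 = 3072



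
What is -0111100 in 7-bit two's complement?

Original: 0111100
Step 1 - Invert all bits: 1000011
Step 2 - Add 1: 1000100
Verification: 0111100 + 1000100 = 10000000; discarding the end carry (carry out of the top bit) leaves the 7-bit value 0000000, as required for x + (-x)



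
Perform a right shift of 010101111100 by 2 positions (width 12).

Original: 010101111100 (decimal 1404)
Shift right by 2 positions
Drop the 2 low bits; fill with zeros on the left
Result: 000101011111 (decimal 351)
Equivalent: 1404 >> 2 = 1404 ÷ 2^2 = 351



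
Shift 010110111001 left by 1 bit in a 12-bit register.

Original: 010110111001 (decimal 1465)
Shift left by 1 position
Append 1 zero on the right
Result: 101101110010 (decimal 2930)
Equivalent: 1465 << 1 = 1465 × 2^1 = 2930



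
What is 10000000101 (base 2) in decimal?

Sum of powers of 2 for each 1-bit:
2^0 + 2^2 + 2^10
= 1 + 4 + 1024
= 1029



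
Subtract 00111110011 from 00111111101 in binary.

Method 1 - Direct subtraction (column by column from the right: bit − bit − borrow-in; if negative, add 2 and borrow 1 from the next column):
borrow: 00000000100
        00111111101
-       00111110011
-------------------
        00000001010

Method 2 - Add two's complement:
Two's complement of 00111110011: invert → 11000001100, add 1 → 11000001101
  00111111101
+ 11000001101
-------------
 100000001010  (end carry out of the top bit = 1)
Discarding the end carry: 00000001010
Decimal check:
  00111111101 = 256 + 128 + 64 + 32 + 16 + 8 + 4 + 1 = 509
  00111110011 = 256 + 128 + 64 + 32 + 16 + 2 + 1 = 499
  509 - 499 = 10, and 00000001010 = 8 + 2 = 10 ✓



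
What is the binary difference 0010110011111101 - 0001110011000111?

Method 1 - Direct subtraction (column by column from the right: bit − bit − borrow-in; if negative, add 2 and borrow 1 from the next column):
borrow: 0010000000001100
        0010110011111101
-       0001110011000111
------------------------
        0001000000110110

Method 2 - Add two's complement:
Two's complement of 0001110011000111: invert → 1110001100111000, add 1 → 1110001100111001
  0010110011111101
+ 1110001100111001
------------------
 10001000000110110  (end carry out of the top bit = 1)
Discarding the end carry: 0001000000110110
Decimal check:
  0010110011111101 = 8192 + 2048 + 1024 + 128 + 64 + 32 + 16 + 8 + 4 + 1 = 11517
  0001110011000111 = 4096 + 2048 + 1024 + 128 + 64 + 4 + 2 + 1 = 7367
  11517 - 7367 = 4150, and 0001000000110110 = 4096 + 32 + 16 + 4 + 2 = 4150 ✓



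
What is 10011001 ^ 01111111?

XOR: 1 when bits differ
  10011001
^ 01111111
----------
  11100110
Decimal: 153 ^ 127 = 230



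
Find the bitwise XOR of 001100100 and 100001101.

XOR: 1 when bits differ
  001100100
^ 100001101
-----------
  101101001
Decimal: 100 ^ 269 = 361



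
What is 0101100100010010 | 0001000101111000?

OR: 1 when either bit is 1
  0101100100010010
| 0001000101111000
------------------
  0101100101111010
Decimal: 22802 | 4472 = 22906



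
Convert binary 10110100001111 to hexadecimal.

Group into 4-bit nibbles from right:
  0010 = 2
  1101 = D
  0000 = 0
  1111 = F
Result: 2D0F



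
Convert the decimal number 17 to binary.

Using repeated division by 2:
17 ÷ 2 = 8 remainder 1
8 ÷ 2 = 4 remainder 0
4 ÷ 2 = 2 remainder 0
2 ÷ 2 = 1 remainder 0
1 ÷ 2 = 0 remainder 1
Reading remainders bottom to top: 10001



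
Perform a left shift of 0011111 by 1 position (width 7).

Original: 0011111 (decimal 31)
Shift left by 1 position
Append 1 zero on the right
Result: 0111110 (decimal 62)
Equivalent: 31 << 1 = 31 × 2^1 = 62



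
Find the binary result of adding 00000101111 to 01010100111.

Add column by column from the right: bit + bit + carry-in; write the sum mod 2, carry 1 when the sum is 2 or 3.
carry:  00001011110
        00000101111
+       01010100111
-------------------
       001011010110
(the carry out of the leftmost column, 0, becomes the leading bit)
Decimal check:
  00000101111 = 32 + 8 + 4 + 2 + 1 = 47
  01010100111 = 512 + 128 + 32 + 4 + 2 + 1 = 679
  47 + 679 = 726, and 001011010110 = 512 + 128 + 64 + 16 + 4 + 2 = 726 ✓



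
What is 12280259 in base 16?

Using repeated division by 16 (digits 10–15 are A–F):
12280259 ÷ 16 = 767516 remainder 3
767516 ÷ 16 = 47969 remainder 12 (C)
47969 ÷ 16 = 2998 remainder 1
2998 ÷ 16 = 187 remainder 6
187 ÷ 16 = 11 remainder 11 (B)
11 ÷ 16 = 0 remainder 11 (B)
Reading remainders bottom to top: BB61C3



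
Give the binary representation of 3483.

Using repeated division by 2:
3483 ÷ 2 = 1741 remainder 1
1741 ÷ 2 = 870 remainder 1
870 ÷ 2 = 435 remainder 0
435 ÷ 2 = 217 remainder 1
217 ÷ 2 = 108 remainder 1
108 ÷ 2 = 54 remainder 0
54 ÷ 2 = 27 remainder 0
27 ÷ 2 = 13 remainder 1
13 ÷ 2 = 6 remainder 1
6 ÷ 2 = 3 remainder 0
3 ÷ 2 = 1 remainder 1
1 ÷ 2 = 0 remainder 1
Reading remainders bottom to top: 110110011011



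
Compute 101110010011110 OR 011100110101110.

OR: 1 when either bit is 1
  101110010011110
| 011100110101110
-----------------
  111110110111110
Decimal: 23710 | 14766 = 32190



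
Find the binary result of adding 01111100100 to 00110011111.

Add column by column from the right: bit + bit + carry-in; write the sum mod 2, carry 1 when the sum is 2 or 3.
carry:  11111111000
        01111100100
+       00110011111
-------------------
       010110000011
(the carry out of the leftmost column, 0, becomes the leading bit)
Decimal check:
  01111100100 = 512 + 256 + 128 + 64 + 32 + 4 = 996
  00110011111 = 256 + 128 + 16 + 8 + 4 + 2 + 1 = 415
  996 + 415 = 1411, and 010110000011 = 1024 + 256 + 128 + 2 + 1 = 1411 ✓



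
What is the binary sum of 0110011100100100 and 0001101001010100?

Add column by column from the right: bit + bit + carry-in; write the sum mod 2, carry 1 when the sum is 2 or 3.
carry:  1111110000001000
        0110011100100100
+       0001101001010100
------------------------
       01000000101111000
(the carry out of the leftmost column, 0, becomes the leading bit)
Decimal check:
  0110011100100100 = 16384 + 8192 + 1024 + 512 + 256 + 32 + 4 = 26404
  0001101001010100 = 4096 + 2048 + 512 + 64 + 16 + 4 = 6740
  26404 + 6740 = 33144, and 01000000101111000 = 32768 + 256 + 64 + 32 + 16 + 8 = 33144 ✓



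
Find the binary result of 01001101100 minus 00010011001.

Method 1 - Direct subtraction (column by column from the right: bit − bit − borrow-in; if negative, add 2 and borrow 1 from the next column):
borrow: 01100100110
        01001101100
-       00010011001
-------------------
        00111010011

Method 2 - Add two's complement:
Two's complement of 00010011001: invert → 11101100110, add 1 → 11101100111
  01001101100
+ 11101100111
-------------
 100111010011  (end carry out of the top bit = 1)
Discarding the end carry: 00111010011
Decimal check:
  01001101100 = 512 + 64 + 32 + 8 + 4 = 620
  00010011001 = 128 + 16 + 8 + 1 = 153
  620 - 153 = 467, and 00111010011 = 256 + 128 + 64 + 16 + 2 + 1 = 467 ✓



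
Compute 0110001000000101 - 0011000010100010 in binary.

Method 1 - Direct subtraction (column by column from the right: bit − bit − borrow-in; if negative, add 2 and borrow 1 from the next column):
borrow: 0110001111000100
        0110001000000101
-       0011000010100010
------------------------
        0011000101100011

Method 2 - Add two's complement:
Two's complement of 0011000010100010: invert → 1100111101011101, add 1 → 1100111101011110
  0110001000000101
+ 1100111101011110
------------------
 10011000101100011  (end carry out of the top bit = 1)
Discarding the end carry: 0011000101100011
Decimal check:
  0110001000000101 = 16384 + 8192 + 512 + 4 + 1 = 25093
  0011000010100010 = 8192 + 4096 + 128 + 32 + 2 = 12450
  25093 - 12450 = 12643, and 0011000101100011 = 8192 + 4096 + 256 + 64 + 32 + 2 + 1 = 12643 ✓



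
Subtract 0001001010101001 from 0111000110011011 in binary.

Method 1 - Direct subtraction (column by column from the right: bit − bit − borrow-in; if negative, add 2 and borrow 1 from the next column):
borrow: 0011110111000000
        0111000110011011
-       0001001010101001
------------------------
        0101111011110010

Method 2 - Add two's complement:
Two's complement of 0001001010101001: invert → 1110110101010110, add 1 → 1110110101010111
  0111000110011011
+ 1110110101010111
------------------
 10101111011110010  (end carry out of the top bit = 1)
Discarding the end carry: 0101111011110010
Decimal check:
  0111000110011011 = 16384 + 8192 + 4096 + 256 + 128 + 16 + 8 + 2 + 1 = 29083
  0001001010101001 = 4096 + 512 + 128 + 32 + 8 + 1 = 4777
  29083 - 4777 = 24306, and 0101111011110010 = 16384 + 4096 + 2048 + 1024 + 512 + 128 + 64 + 32 + 16 + 2 = 24306 ✓



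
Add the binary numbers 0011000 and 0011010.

Add column by column from the right: bit + bit + carry-in; write the sum mod 2, carry 1 when the sum is 2 or 3.
carry:  0110000
        0011000
+       0011010
---------------
       00110010
(the carry out of the leftmost column, 0, becomes the leading bit)
Decimal check:
  0011000 = 16 + 8 = 24
  0011010 = 16 + 8 + 2 = 26
  24 + 26 = 50, and 00110010 = 32 + 16 + 2 = 50 ✓



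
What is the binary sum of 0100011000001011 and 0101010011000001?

Add column by column from the right: bit + bit + carry-in; write the sum mod 2, carry 1 when the sum is 2 or 3.
carry:  1000100000000110
        0100011000001011
+       0101010011000001
------------------------
       01001101011001100
(the carry out of the leftmost column, 0, becomes the leading bit)
Decimal check:
  0100011000001011 = 16384 + 1024 + 512 + 8 + 2 + 1 = 17931
  0101010011000001 = 16384 + 4096 + 1024 + 128 + 64 + 1 = 21697
  17931 + 21697 = 39628, and 01001101011001100 = 32768 + 4096 + 2048 + 512 + 128 + 64 + 8 + 4 = 39628 ✓



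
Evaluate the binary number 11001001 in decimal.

Sum of powers of 2 for each 1-bit:
2^0 + 2^3 + 2^6 + 2^7
= 1 + 8 + 64 + 128
= 201



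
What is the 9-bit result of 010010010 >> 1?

Original: 010010010 (decimal 146)
Shift right by 1 position
Drop the 1 low bit; fill with zero on the left
Result: 001001001 (decimal 73)
Equivalent: 146 >> 1 = 146 ÷ 2^1 = 73



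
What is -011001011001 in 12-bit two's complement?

Original: 011001011001
Step 1 - Invert all bits: 100110100110
Step 2 - Add 1: 100110100111
Verification: 011001011001 + 100110100111 = 1000000000000; discarding the end carry (carry out of the top bit) leaves the 12-bit value 000000000000, as required for x + (-x)



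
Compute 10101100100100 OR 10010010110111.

OR: 1 when either bit is 1
  10101100100100
| 10010010110111
----------------
  10111110110111
Decimal: 11044 | 9399 = 12215



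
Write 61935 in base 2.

Using repeated division by 2:
61935 ÷ 2 = 30967 remainder 1
30967 ÷ 2 = 15483 remainder 1
15483 ÷ 2 = 7741 remainder 1
7741 ÷ 2 = 3870 remainder 1
3870 ÷ 2 = 1935 remainder 0
1935 ÷ 2 = 967 remainder 1
967 ÷ 2 = 483 remainder 1
483 ÷ 2 = 241 remainder 1
241 ÷ 2 = 120 remainder 1
120 ÷ 2 = 60 remainder 0
60 ÷ 2 = 30 remainder 0
30 ÷ 2 = 15 remainder 0
15 ÷ 2 = 7 remainder 1
7 ÷ 2 = 3 remainder 1
3 ÷ 2 = 1 remainder 1
1 ÷ 2 = 0 remainder 1
Reading remainders bottom to top: 1111000111101111



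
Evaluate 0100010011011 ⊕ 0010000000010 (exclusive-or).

XOR: 1 when bits differ
  0100010011011
^ 0010000000010
---------------
  0110010011001
Decimal: 2203 ^ 1026 = 3225



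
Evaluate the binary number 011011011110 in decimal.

Sum of powers of 2 for each 1-bit:
2^1 + 2^2 + 2^3 + 2^4 + 2^6 + 2^7 + 2^9 + 2^10
= 2 + 4 + 8 + 16 + 64 + 128 + 512 + 1024
= 1758



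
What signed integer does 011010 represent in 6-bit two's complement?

Binary: 011010
Sign bit: 0 (non-negative)
Read directly as an unsigned value:
011010 = 16 + 8 + 2 = 26
Value: 26



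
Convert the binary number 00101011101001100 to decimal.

Sum of powers of 2 for each 1-bit:
2^2 + 2^3 + 2^6 + 2^8 + 2^9 + 2^10 + 2^12 + 2^14
= 4 + 8 + 64 + 256 + 512 + 1024 + 4096 + 16384
= 22348



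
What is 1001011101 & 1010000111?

AND: 1 only when both bits are 1
  1001011101
& 1010000111
------------
  1000000101
Decimal: 605 & 647 = 517



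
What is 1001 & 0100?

AND: 1 only when both bits are 1
  1001
& 0100
------
  0000
Decimal: 9 & 4 = 0



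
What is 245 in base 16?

Using repeated division by 16 (digits 10–15 are A–F):
245 ÷ 16 = 15 remainder 5
15 ÷ 16 = 0 remainder 15 (F)
Reading remainders bottom to top: F5



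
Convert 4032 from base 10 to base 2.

Using repeated division by 2:
4032 ÷ 2 = 2016 remainder 0
2016 ÷ 2 = 1008 remainder 0
1008 ÷ 2 = 504 remainder 0
504 ÷ 2 = 252 remainder 0
252 ÷ 2 = 126 remainder 0
126 ÷ 2 = 63 remainder 0
63 ÷ 2 = 31 remainder 1
31 ÷ 2 = 15 remainder 1
15 ÷ 2 = 7 remainder 1
7 ÷ 2 = 3 remainder 1
3 ÷ 2 = 1 remainder 1
1 ÷ 2 = 0 remainder 1
Reading remainders bottom to top: 111111000000

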